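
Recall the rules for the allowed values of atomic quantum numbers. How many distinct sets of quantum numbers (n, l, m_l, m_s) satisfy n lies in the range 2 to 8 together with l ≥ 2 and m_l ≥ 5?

Work shell by shell — for each n, count the (l, m_l) pairs that satisfy l ≥ 2 and m_l ≥ 5:
n=6 → 1; n=7 → 3; n=8 → 6.
Orbitals: 1 + 3 + 6 = 10. Including both spin states (m_s = ±1/2) gives 2 × 10 = 20 states.

20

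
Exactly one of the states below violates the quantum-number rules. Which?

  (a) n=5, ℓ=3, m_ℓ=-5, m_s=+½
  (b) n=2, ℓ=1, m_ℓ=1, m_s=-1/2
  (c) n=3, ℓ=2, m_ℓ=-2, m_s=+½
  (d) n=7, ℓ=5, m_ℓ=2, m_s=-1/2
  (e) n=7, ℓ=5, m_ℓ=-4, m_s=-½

(a)

(a) has |m_ℓ| = 5 > ℓ = 3, violating −ℓ ≤ m_ℓ ≤ ℓ.
The remaining sets (b), (c), (d), (e) satisfy all four rules.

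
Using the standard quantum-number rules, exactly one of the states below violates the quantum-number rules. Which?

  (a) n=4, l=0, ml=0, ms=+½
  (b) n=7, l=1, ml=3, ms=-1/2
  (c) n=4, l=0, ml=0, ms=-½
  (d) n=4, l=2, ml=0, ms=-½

(b) has |ml| = 3 > l = 1, violating −l ≤ ml ≤ l.
The remaining sets (a), (c), (d) satisfy all four rules.

(b)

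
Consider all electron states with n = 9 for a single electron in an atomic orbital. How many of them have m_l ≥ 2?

56

Go through l = 0, …, 8 (the values permitted for n = 9).
Per l-value: l=2 → 1; l=3 → 2; l=4 → 3; l=5 → 4; l=6 → 5; l=7 → 6; l=8 → 7.
Orbitals: 1 + 2 + 3 + 4 + 5 + 6 + 7 = 28. Each orbital carries two spin states, so 28 × 2 = 56 states.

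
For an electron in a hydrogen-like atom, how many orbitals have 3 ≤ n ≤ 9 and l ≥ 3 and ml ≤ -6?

Treat each shell separately and count matching orbitals:
n=7 → 1; n=8 → 3; n=9 → 6.
Total orbitals: 1 + 3 + 6 = 10.

10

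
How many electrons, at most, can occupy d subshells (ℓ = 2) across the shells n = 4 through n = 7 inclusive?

40

A d subshell (ℓ = 2) exists for every n ≥ 3, so shells n = 4, 5, 6, 7 each contribute one — 4 subshells.
Since each d subshell holds 2(2·2+1) = 10 electrons, the total is 4 × 10 = 40.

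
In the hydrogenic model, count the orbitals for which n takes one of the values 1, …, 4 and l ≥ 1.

26

For each n in the range, tally the orbitals obeying l ≥ 1:
n=2 → 3; n=3 → 8; n=4 → 15.
Total orbitals: 3 + 8 + 15 = 26.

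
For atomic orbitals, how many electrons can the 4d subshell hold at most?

A subshell with ℓ = 2 has 2ℓ+1 = 5 orbitals, each holding 2 electrons (spin ±1/2), so 5 × 2 = 10.

10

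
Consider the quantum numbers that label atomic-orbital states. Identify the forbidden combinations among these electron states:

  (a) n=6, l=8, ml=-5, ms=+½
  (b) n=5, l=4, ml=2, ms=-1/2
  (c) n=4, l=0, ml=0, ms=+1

(a) has l = 8 ≥ n = 6, violating 0 ≤ l ≤ n−1.
(c) has ms = +1, but an electron's spin must be ±1/2.
The remaining set (b) satisfies all four rules.

(a) and (c)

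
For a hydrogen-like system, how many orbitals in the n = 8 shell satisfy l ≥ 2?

The n = 8 shell has l = 0 through 7; check each.
Orbitals with l ≥ 2, by l: l=2 → 5; l=3 → 7; l=4 → 9; l=5 → 11; l=6 → 13; l=7 → 15.
Total orbitals: 5 + 7 + 9 + 11 + 13 + 15 = 60.

60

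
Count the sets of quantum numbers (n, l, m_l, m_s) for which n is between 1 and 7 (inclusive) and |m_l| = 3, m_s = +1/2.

For each n in the range, tally the orbitals obeying |m_l| = 3:
n=4 → 2; n=5 → 4; n=6 → 6; n=7 → 8.
Orbitals: 2 + 4 + 6 + 8 = 20. With m_s fixed to +1/2 there is one state per orbital, so 20 states.

20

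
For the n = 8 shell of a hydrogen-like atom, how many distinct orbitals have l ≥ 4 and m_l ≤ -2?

18

Go through l = 0, …, 7 (the values permitted for n = 8).
Contributions: l=4 → 3; l=5 → 4; l=6 → 5; l=7 → 6.
Total orbitals: 3 + 4 + 5 + 6 = 18.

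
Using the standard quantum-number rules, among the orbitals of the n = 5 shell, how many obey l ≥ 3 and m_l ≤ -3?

3

With n = 5 the allowed l are 0, 1, …, 4.
Contributions: l=3 → 1; l=4 → 2.
Total orbitals: 1 + 2 = 3.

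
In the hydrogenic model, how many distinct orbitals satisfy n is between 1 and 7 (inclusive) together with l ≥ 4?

Work shell by shell — for each n, count the (l, ml) pairs that satisfy l ≥ 4:
n=5 → 9; n=6 → 20; n=7 → 33.
Total orbitals: 9 + 20 + 33 = 62.

62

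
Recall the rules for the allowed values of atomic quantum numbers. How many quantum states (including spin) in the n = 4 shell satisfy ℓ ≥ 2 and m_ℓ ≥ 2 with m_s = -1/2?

3

With n = 4 the allowed ℓ are 0, 1, …, 3.
Per ℓ-value: ℓ=2 → 1; ℓ=3 → 2.
Orbitals: 1 + 2 = 3. With m_s fixed to a single value there is one state per orbital, giving 3 states.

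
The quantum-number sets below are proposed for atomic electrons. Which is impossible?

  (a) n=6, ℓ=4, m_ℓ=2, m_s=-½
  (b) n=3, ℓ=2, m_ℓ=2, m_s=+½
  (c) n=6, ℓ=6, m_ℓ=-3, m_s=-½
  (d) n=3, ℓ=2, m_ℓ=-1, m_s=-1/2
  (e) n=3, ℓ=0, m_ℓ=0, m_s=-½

(c)

(c) has ℓ = 6 ≥ n = 6, violating 0 ≤ ℓ ≤ n−1.
The remaining sets (a), (b), (d), (e) satisfy all four rules.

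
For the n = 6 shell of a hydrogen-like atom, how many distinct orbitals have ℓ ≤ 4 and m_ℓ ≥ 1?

The n = 6 shell has ℓ = 0 through 5; check each.
Orbitals with ℓ ≤ 4 and m_ℓ ≥ 1, by ℓ: ℓ=1 → 1; ℓ=2 → 2; ℓ=3 → 3; ℓ=4 → 4.
Total orbitals: 1 + 2 + 3 + 4 = 10.

10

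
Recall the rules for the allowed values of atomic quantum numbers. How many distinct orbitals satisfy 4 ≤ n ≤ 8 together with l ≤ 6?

For each n in the range, tally the orbitals obeying l ≤ 6:
n=4 → 16; n=5 → 25; n=6 → 36; n=7 → 49; n=8 → 49.
Total orbitals: 16 + 25 + 36 + 49 + 49 = 175.

175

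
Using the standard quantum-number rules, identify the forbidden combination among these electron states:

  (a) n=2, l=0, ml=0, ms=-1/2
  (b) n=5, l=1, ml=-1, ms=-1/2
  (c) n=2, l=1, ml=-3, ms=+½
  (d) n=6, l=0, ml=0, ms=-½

(c) has |ml| = 3 > l = 1, violating −l ≤ ml ≤ l.
The remaining sets (a), (b), (d) satisfy all four rules.

(c)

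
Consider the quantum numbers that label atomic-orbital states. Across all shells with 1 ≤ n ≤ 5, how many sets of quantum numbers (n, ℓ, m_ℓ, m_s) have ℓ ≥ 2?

76

For each n in the range, tally the orbitals obeying ℓ ≥ 2:
n=3 → 5; n=4 → 12; n=5 → 21.
Orbitals: 5 + 12 + 21 = 38. Including both spin states (m_s = ±1/2) gives 2 × 38 = 76 states.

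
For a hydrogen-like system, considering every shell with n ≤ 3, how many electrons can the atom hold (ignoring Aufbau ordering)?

28

Total orbitals = 1² + 2² + 3² = 14. Doubling for spin gives 28 electrons.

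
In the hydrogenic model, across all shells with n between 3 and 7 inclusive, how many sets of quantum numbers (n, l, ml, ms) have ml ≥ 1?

Count contributing orbitals for each principal shell:
n=3 → 3; n=4 → 6; n=5 → 10; n=6 → 15; n=7 → 21.
Orbitals: 3 + 6 + 10 + 15 + 21 = 55. Including both spin states (ms = ±1/2) gives 2 × 55 = 110 states.

110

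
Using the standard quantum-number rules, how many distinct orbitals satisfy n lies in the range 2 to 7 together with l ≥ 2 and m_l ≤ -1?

Treat each shell separately and count matching orbitals:
n=3 → 2; n=4 → 5; n=5 → 9; n=6 → 14; n=7 → 20.
Total orbitals: 2 + 5 + 9 + 14 + 20 = 50.

50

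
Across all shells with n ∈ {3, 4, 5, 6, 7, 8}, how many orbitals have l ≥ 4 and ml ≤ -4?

20

Count contributing orbitals for each principal shell:
n=5 → 1; n=6 → 3; n=7 → 6; n=8 → 10.
Total orbitals: 1 + 3 + 6 + 10 = 20.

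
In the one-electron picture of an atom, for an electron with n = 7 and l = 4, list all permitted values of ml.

ml takes every integer from −l to +l. With l = 4 that gives the 9 values -4, -3, -2, -1, 0, 1, 2, 3, 4.

-4, -3, -2, -1, 0, 1, 2, 3, 4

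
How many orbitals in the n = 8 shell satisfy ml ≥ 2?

21

For n = 8, l ranges over 0 … 7.
Contributions: l=2 → 1; l=3 → 2; l=4 → 3; l=5 → 4; l=6 → 5; l=7 → 6.
Total orbitals: 1 + 2 + 3 + 4 + 5 + 6 = 21.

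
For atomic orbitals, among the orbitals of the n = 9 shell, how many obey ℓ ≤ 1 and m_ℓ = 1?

For n = 9, ℓ ranges over 0 … 8.
The (ℓ, m_ℓ) pairs meeting ℓ ≤ 1 and m_ℓ = 1 give: ℓ=1 → 1.
Total orbitals: 1.

1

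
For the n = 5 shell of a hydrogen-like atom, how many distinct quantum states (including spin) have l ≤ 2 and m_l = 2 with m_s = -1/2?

For n = 5, l ranges over 0 … 4.
Orbitals with l ≤ 2 and m_l = 2, by l: l=2 → 1.
Orbitals: 1. With m_s fixed to a single value there is one state per orbital, giving 1 state.

1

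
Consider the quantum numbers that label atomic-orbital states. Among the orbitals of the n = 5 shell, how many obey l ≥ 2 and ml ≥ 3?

Contributions: l=3 → 1; l=4 → 2.
Total orbitals: 1 + 2 = 3.

3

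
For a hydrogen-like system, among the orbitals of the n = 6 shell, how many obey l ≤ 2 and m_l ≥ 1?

3

The (l, m_l) pairs meeting l ≤ 2 and m_l ≥ 1 give: l=1 → 1; l=2 → 2.
Total orbitals: 1 + 2 = 3.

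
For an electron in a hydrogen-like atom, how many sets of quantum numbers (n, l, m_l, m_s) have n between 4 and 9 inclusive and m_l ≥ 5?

Count contributing orbitals for each principal shell:
n=6 → 1; n=7 → 3; n=8 → 6; n=9 → 10.
Orbitals: 1 + 3 + 6 + 10 = 20. Including both spin states (m_s = ±1/2) gives 2 × 20 = 40 states.

40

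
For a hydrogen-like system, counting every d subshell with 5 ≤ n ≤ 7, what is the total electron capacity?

A d subshell (l = 2) exists for every n ≥ 3, so shells n = 5, 6, 7 each contribute one — 3 subshells.
Since each d subshell holds 2(2·2+1) = 10 electrons, the total is 3 × 10 = 30.

30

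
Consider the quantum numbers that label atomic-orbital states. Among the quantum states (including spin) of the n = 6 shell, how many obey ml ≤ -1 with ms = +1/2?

For n = 6, l ranges over 0 … 5.
Per l-value: l=1 → 1; l=2 → 2; l=3 → 3; l=4 → 4; l=5 → 5.
Orbitals: 1 + 2 + 3 + 4 + 5 = 15. With ms fixed to a single value there is one state per orbital, giving 15 states.

15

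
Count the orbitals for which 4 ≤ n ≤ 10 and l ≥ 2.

343

Count contributing orbitals for each principal shell:
n=4 → 12; n=5 → 21; n=6 → 32; n=7 → 45; n=8 → 60; n=9 → 77; n=10 → 96.
Total orbitals: 12 + 21 + 32 + 45 + 60 + 77 + 96 = 343.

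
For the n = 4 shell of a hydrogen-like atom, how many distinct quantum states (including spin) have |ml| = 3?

4

For n = 4, l ranges over 0 … 3.
Orbitals with |ml| = 3, by l: l=3 → 2.
Orbitals: 2. Each orbital carries two spin states, so 2 × 2 = 4 states.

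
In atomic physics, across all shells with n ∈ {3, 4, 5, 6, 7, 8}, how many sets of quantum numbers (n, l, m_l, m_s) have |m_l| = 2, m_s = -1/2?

For each n in the range, tally the orbitals obeying |m_l| = 2:
n=3 → 2; n=4 → 4; n=5 → 6; n=6 → 8; n=7 → 10; n=8 → 12.
Orbitals: 2 + 4 + 6 + 8 + 10 + 12 = 42. With m_s fixed to -1/2 there is one state per orbital, so 42 states.

42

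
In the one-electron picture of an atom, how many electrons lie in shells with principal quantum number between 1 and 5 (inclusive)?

Shell n has n² orbitals: 1²=1 + 2²=4 + 3²=9 + 4²=16 + 5²=25 = 55 orbitals.
Two spin states per orbital: 2 × 55 = 110 electrons.

110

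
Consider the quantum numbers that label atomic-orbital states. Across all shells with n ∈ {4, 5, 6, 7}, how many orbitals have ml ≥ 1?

Treat each shell separately and count matching orbitals:
n=4 → 6; n=5 → 10; n=6 → 15; n=7 → 21.
Total orbitals: 6 + 10 + 15 + 21 = 52.

52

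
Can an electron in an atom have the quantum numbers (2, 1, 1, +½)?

n = 2 is a positive integer. l = 1 satisfies 0 ≤ l ≤ n−1 = 1. ml = 1 lies in the range −l … +l (here −1 … 1). ms = +1/2 is one of ±1/2.
All four constraints are satisfied.

Yes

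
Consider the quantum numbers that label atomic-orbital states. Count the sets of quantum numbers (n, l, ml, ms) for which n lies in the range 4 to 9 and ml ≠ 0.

464

Treat each shell separately and count matching orbitals:
n=4 → 12; n=5 → 20; n=6 → 30; n=7 → 42; n=8 → 56; n=9 → 72.
Orbitals: 12 + 20 + 30 + 42 + 56 + 72 = 232. Including both spin states (ms = ±1/2) gives 2 × 232 = 464 states.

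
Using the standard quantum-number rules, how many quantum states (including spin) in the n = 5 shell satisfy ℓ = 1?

6

For n = 5, ℓ ranges over 0 … 4.
Orbitals with ℓ = 1, by ℓ: ℓ=1 → 3.
Orbitals: 3. Each orbital carries two spin states, so 3 × 2 = 6 states.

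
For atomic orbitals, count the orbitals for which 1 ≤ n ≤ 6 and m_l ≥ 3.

10

Count contributing orbitals for each principal shell:
n=4 → 1; n=5 → 3; n=6 → 6.
Total orbitals: 1 + 3 + 6 = 10.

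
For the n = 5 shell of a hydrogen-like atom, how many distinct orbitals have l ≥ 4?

9

Per l-value: l=4 → 9.
Total orbitals: 9.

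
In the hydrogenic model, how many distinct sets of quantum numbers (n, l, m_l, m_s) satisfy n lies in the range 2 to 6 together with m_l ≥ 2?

40

Per-shell orbital counts meeting the constraint:
n=3 → 1; n=4 → 3; n=5 → 6; n=6 → 10.
Orbitals: 1 + 3 + 6 + 10 = 20. Including both spin states (m_s = ±1/2) gives 2 × 20 = 40 states.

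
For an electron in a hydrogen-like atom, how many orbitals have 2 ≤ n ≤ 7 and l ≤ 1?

24

Go shell by shell, enumerating (l, ml) with l ≤ 1:
n=2 → 4; n=3 → 4; n=4 → 4; n=5 → 4; n=6 → 4; n=7 → 4.
Total orbitals: 4 + 4 + 4 + 4 + 4 + 4 = 24.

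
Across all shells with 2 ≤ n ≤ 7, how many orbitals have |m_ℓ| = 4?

12

Work shell by shell — for each n, count the (ℓ, m_ℓ) pairs that satisfy |m_ℓ| = 4:
n=5 → 2; n=6 → 4; n=7 → 6.
Total orbitals: 2 + 4 + 6 = 12.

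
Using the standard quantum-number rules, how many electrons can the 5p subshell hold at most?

6

A subshell with l = 1 has 2l+1 = 3 orbitals, each holding 2 electrons (spin ±1/2), so 3 × 2 = 6.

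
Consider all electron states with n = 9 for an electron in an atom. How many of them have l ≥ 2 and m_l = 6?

For n = 9, l ranges over 0 … 8.
Per l-value: l=6 → 1; l=7 → 1; l=8 → 1.
Orbitals: 1 + 1 + 1 = 3. Each orbital carries two spin states, so 3 × 2 = 6 states.

6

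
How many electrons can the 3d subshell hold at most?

10

A subshell with l = 2 has 2l+1 = 5 orbitals, each holding 2 electrons (spin ±1/2), so 5 × 2 = 10.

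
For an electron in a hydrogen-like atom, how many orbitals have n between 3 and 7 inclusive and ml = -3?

Count contributing orbitals for each principal shell:
n=4 → 1; n=5 → 2; n=6 → 3; n=7 → 4.
Total orbitals: 1 + 2 + 3 + 4 = 10.

10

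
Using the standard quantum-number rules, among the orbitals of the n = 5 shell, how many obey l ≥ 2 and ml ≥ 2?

With n = 5 the allowed l are 0, 1, …, 4.
Per l-value: l=2 → 1; l=3 → 2; l=4 → 3.
Total orbitals: 1 + 2 + 3 = 6.

6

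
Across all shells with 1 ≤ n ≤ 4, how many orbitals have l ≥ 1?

26

Treat each shell separately and count matching orbitals:
n=2 → 3; n=3 → 8; n=4 → 15.
Total orbitals: 3 + 8 + 15 = 26.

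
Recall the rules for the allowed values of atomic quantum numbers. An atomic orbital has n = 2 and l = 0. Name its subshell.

l = 0 corresponds to the letter 's', so the subshell is 2s.

2s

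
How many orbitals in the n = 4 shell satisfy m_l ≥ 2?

3

The n = 4 shell has l = 0 through 3; check each.
Per l-value: l=2 → 1; l=3 → 2.
Total orbitals: 1 + 2 = 3.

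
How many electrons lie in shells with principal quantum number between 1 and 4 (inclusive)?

Shell n has n² orbitals: 1²=1 + 2²=4 + 3²=9 + 4²=16 = 30 orbitals.
Two spin states per orbital: 2 × 30 = 60 electrons.

60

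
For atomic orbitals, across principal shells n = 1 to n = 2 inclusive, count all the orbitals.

Shell n has n² orbitals: 1²=1 + 2²=4 = 5 orbitals.

5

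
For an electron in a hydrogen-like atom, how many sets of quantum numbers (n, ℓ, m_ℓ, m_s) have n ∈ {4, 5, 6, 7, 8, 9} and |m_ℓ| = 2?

108

Per-shell orbital counts meeting the constraint:
n=4 → 4; n=5 → 6; n=6 → 8; n=7 → 10; n=8 → 12; n=9 → 14.
Orbitals: 4 + 6 + 8 + 10 + 12 + 14 = 54. Including both spin states (m_s = ±1/2) gives 2 × 54 = 108 states.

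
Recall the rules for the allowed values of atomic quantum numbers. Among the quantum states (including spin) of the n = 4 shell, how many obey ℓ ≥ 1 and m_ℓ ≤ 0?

With n = 4 the allowed ℓ are 0, 1, …, 3.
Per ℓ-value: ℓ=1 → 2; ℓ=2 → 3; ℓ=3 → 4.
Orbitals: 2 + 3 + 4 = 9. Each orbital carries two spin states, so 9 × 2 = 18 states.

18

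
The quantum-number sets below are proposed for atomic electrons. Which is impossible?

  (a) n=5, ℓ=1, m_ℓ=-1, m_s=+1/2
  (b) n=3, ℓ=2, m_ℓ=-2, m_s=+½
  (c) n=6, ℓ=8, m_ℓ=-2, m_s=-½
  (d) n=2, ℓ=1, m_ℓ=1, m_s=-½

(c)

(c) has ℓ = 8 ≥ n = 6, violating 0 ≤ ℓ ≤ n−1.
The remaining sets (a), (b), (d) satisfy all four rules.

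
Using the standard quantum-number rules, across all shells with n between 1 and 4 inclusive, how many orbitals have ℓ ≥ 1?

26

Go shell by shell, enumerating (ℓ, m_ℓ) with ℓ ≥ 1:
n=2 → 3; n=3 → 8; n=4 → 15.
Total orbitals: 3 + 8 + 15 = 26.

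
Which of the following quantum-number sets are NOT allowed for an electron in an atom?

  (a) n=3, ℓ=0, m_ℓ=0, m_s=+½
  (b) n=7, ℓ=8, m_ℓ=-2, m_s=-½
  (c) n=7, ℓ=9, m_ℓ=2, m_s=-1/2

(b) and (c)

(b) has ℓ = 8 ≥ n = 7, violating 0 ≤ ℓ ≤ n−1.
(c) has ℓ = 9 ≥ n = 7, violating 0 ≤ ℓ ≤ n−1.
The remaining set (a) satisfies all four rules.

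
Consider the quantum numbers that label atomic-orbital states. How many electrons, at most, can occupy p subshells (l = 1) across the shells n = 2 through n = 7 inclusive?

A p subshell (l = 1) exists for every n ≥ 2, so shells n = 2, 3, 4, 5, 6, 7 each contribute one — 6 subshells.
Since each p subshell holds 2(2·1+1) = 6 electrons, the total is 6 × 6 = 36.

36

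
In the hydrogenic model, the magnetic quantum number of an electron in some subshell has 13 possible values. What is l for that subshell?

l = 6

m_l ranges over 2l+1 integers, so 2l+1 = 13 ⇒ l = 6.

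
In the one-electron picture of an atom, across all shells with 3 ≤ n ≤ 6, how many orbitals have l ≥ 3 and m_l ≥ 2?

16

Per-shell orbital counts meeting the constraint:
n=4 → 2; n=5 → 5; n=6 → 9.
Total orbitals: 2 + 5 + 9 = 16.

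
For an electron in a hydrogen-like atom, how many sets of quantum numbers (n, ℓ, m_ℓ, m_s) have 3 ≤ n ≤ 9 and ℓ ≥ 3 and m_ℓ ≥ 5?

Count contributing orbitals for each principal shell:
n=6 → 1; n=7 → 3; n=8 → 6; n=9 → 10.
Orbitals: 1 + 3 + 6 + 10 = 20. Including both spin states (m_s = ±1/2) gives 2 × 20 = 40 states.

40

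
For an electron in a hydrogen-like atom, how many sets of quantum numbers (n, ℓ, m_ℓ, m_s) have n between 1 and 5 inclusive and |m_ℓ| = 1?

40

For each n in the range, tally the orbitals obeying |m_ℓ| = 1:
n=2 → 2; n=3 → 4; n=4 → 6; n=5 → 8.
Orbitals: 2 + 4 + 6 + 8 = 20. Including both spin states (m_s = ±1/2) gives 2 × 20 = 40 states.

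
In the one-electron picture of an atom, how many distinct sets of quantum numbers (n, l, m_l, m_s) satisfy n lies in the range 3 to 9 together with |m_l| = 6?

24

Per-shell orbital counts meeting the constraint:
n=7 → 2; n=8 → 4; n=9 → 6.
Orbitals: 2 + 4 + 6 = 12. Including both spin states (m_s = ±1/2) gives 2 × 12 = 24 states.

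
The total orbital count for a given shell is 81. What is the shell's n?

n² = 81 ⇒ n = 9.

n = 9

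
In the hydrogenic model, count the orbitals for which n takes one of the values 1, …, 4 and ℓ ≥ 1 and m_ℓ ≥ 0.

16

Count contributing orbitals for each principal shell:
n=2 → 2; n=3 → 5; n=4 → 9.
Total orbitals: 2 + 5 + 9 = 16.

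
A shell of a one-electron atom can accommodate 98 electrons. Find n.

2n² = 98 ⇒ n² = 49 ⇒ n = 7.

n = 7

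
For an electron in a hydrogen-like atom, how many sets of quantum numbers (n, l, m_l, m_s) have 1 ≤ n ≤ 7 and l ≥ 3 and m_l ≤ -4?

20

For each n in the range, tally the orbitals obeying l ≥ 3 and m_l ≤ -4:
n=5 → 1; n=6 → 3; n=7 → 6.
Orbitals: 1 + 3 + 6 = 10. Including both spin states (m_s = ±1/2) gives 2 × 10 = 20 states.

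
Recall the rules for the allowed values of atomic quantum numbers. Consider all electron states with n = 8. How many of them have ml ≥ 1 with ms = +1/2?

The (l, ml) pairs meeting ml ≥ 1 give: l=1 → 1; l=2 → 2; l=3 → 3; l=4 → 4; l=5 → 5; l=6 → 6; l=7 → 7.
Orbitals: 1 + 2 + 3 + 4 + 5 + 6 + 7 = 28. With ms fixed to a single value there is one state per orbital, giving 28 states.

28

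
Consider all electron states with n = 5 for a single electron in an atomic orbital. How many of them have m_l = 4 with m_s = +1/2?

1

The n = 5 shell has l = 0 through 4; check each.
Orbitals with m_l = 4, by l: l=4 → 1.
Orbitals: 1. With m_s fixed to a single value there is one state per orbital, giving 1 state.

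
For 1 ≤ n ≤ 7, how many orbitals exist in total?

Total orbitals = 1² + 2² + 3² + 4² + 5² + 6² + 7² = 140.

140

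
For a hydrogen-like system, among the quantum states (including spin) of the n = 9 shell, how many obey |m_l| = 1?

32

With n = 9 the allowed l are 0, 1, …, 8.
Per l-value: l=1 → 2; l=2 → 2; l=3 → 2; l=4 → 2; l=5 → 2; l=6 → 2; l=7 → 2; l=8 → 2.
Orbitals: 2 + 2 + 2 + 2 + 2 + 2 + 2 + 2 = 16. Each orbital carries two spin states, so 16 × 2 = 32 states.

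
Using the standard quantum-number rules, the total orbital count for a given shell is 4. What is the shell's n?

n = 2

n² = 4 ⇒ n = 2.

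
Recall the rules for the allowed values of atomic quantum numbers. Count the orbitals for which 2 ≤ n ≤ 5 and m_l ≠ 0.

Work shell by shell — for each n, count the (l, m_l) pairs that satisfy m_l ≠ 0:
n=2 → 2; n=3 → 6; n=4 → 12; n=5 → 20.
Total orbitals: 2 + 6 + 12 + 20 = 40.

40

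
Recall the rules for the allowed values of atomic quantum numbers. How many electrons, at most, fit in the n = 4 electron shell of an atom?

A shell holds 2n² electrons: 2 × 4² = 2 × 16 = 32.

32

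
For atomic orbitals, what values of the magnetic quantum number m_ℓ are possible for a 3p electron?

The 3p subshell has ℓ = 1, and m_ℓ takes every integer from −ℓ to +ℓ. With ℓ = 1 that gives the 3 values -1, 0, 1.

-1, 0, 1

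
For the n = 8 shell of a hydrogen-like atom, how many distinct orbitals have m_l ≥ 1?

28

The (l, m_l) pairs meeting m_l ≥ 1 give: l=1 → 1; l=2 → 2; l=3 → 3; l=4 → 4; l=5 → 5; l=6 → 6; l=7 → 7.
Total orbitals: 1 + 2 + 3 + 4 + 5 + 6 + 7 = 28.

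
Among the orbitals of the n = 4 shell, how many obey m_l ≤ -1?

Go through l = 0, …, 3 (the values permitted for n = 4).
Orbitals with m_l ≤ -1, by l: l=1 → 1; l=2 → 2; l=3 → 3.
Total orbitals: 1 + 2 + 3 = 6.

6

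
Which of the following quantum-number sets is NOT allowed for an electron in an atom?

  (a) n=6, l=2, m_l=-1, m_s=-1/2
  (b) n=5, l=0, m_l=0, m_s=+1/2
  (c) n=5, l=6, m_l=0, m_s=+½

(c) has l = 6 ≥ n = 5, violating 0 ≤ l ≤ n−1.
The remaining sets (a), (b) satisfy all four rules.

(c)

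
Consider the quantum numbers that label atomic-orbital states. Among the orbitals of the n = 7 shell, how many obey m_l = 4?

3

Go through l = 0, …, 6 (the values permitted for n = 7).
Per l-value: l=4 → 1; l=5 → 1; l=6 → 1.
Total orbitals: 1 + 1 + 1 = 3.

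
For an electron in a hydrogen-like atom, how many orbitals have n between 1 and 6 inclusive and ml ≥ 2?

20

Count contributing orbitals for each principal shell:
n=3 → 1; n=4 → 3; n=5 → 6; n=6 → 10.
Total orbitals: 1 + 3 + 6 + 10 = 20.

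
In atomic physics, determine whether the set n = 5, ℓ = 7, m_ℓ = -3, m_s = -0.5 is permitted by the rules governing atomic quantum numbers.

The orbital quantum number must satisfy 0 ≤ ℓ ≤ n−1. With n = 5 the allowed ℓ values are 0, 1, 2, 3, 4, so ℓ = 7 is out of range.

Not allowed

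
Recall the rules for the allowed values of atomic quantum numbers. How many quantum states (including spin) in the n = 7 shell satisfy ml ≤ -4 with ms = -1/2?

6

For n = 7, l ranges over 0 … 6.
Orbitals with ml ≤ -4, by l: l=4 → 1; l=5 → 2; l=6 → 3.
Orbitals: 1 + 2 + 3 = 6. With ms fixed to a single value there is one state per orbital, giving 6 states.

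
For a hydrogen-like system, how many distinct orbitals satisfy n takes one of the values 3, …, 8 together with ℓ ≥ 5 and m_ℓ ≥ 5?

Treat each shell separately and count matching orbitals:
n=6 → 1; n=7 → 3; n=8 → 6.
Total orbitals: 1 + 3 + 6 = 10.

10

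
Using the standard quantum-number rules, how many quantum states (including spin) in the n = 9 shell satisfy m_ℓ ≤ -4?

30

Go through ℓ = 0, …, 8 (the values permitted for n = 9).
The (ℓ, m_ℓ) pairs meeting m_ℓ ≤ -4 give: ℓ=4 → 1; ℓ=5 → 2; ℓ=6 → 3; ℓ=7 → 4; ℓ=8 → 5.
Orbitals: 1 + 2 + 3 + 4 + 5 = 15. Each orbital carries two spin states, so 15 × 2 = 30 states.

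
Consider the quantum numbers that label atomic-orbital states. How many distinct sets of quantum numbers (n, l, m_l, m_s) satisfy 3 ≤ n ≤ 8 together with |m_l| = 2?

84

Treat each shell separately and count matching orbitals:
n=3 → 2; n=4 → 4; n=5 → 6; n=6 → 8; n=7 → 10; n=8 → 12.
Orbitals: 2 + 4 + 6 + 8 + 10 + 12 = 42. Including both spin states (m_s = ±1/2) gives 2 × 42 = 84 states.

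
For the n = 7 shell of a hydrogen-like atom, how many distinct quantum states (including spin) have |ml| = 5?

Per l-value: l=5 → 2; l=6 → 2.
Orbitals: 2 + 2 = 4. Each orbital carries two spin states, so 4 × 2 = 8 states.

8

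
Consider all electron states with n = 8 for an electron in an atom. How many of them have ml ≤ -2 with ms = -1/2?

The n = 8 shell has l = 0 through 7; check each.
Per l-value: l=2 → 1; l=3 → 2; l=4 → 3; l=5 → 4; l=6 → 5; l=7 → 6.
Orbitals: 1 + 2 + 3 + 4 + 5 + 6 = 21. With ms fixed to a single value there is one state per orbital, giving 21 states.

21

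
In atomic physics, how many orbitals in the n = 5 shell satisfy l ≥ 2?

Go through l = 0, …, 4 (the values permitted for n = 5).
Orbitals with l ≥ 2, by l: l=2 → 5; l=3 → 7; l=4 → 9.
Total orbitals: 5 + 7 + 9 = 21.

21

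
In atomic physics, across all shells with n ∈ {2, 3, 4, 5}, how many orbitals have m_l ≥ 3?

4

For each n in the range, tally the orbitals obeying m_l ≥ 3:
n=4 → 1; n=5 → 3.
Total orbitals: 1 + 3 = 4.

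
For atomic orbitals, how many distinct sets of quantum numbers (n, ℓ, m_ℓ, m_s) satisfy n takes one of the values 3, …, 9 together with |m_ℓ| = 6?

24

Go shell by shell, enumerating (ℓ, m_ℓ) with |m_ℓ| = 6:
n=7 → 2; n=8 → 4; n=9 → 6.
Orbitals: 2 + 4 + 6 = 12. Including both spin states (m_s = ±1/2) gives 2 × 12 = 24 states.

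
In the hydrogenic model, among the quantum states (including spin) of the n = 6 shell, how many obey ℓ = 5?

22

The n = 6 shell has ℓ = 0 through 5; check each.
The (ℓ, m_ℓ) pairs meeting ℓ = 5 give: ℓ=5 → 11.
Orbitals: 11. Each orbital carries two spin states, so 11 × 2 = 22 states.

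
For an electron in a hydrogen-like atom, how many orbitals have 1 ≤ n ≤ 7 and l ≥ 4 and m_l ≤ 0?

Count contributing orbitals for each principal shell:
n=5 → 5; n=6 → 11; n=7 → 18.
Total orbitals: 5 + 11 + 18 = 34.

34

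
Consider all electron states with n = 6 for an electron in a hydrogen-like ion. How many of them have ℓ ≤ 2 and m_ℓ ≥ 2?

Per ℓ-value: ℓ=2 → 1.
Orbitals: 1. Each orbital carries two spin states, so 1 × 2 = 2 states.

2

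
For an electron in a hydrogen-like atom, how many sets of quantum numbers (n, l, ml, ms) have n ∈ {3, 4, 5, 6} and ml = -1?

For each n in the range, tally the orbitals obeying ml = -1:
n=3 → 2; n=4 → 3; n=5 → 4; n=6 → 5.
Orbitals: 2 + 3 + 4 + 5 = 14. Including both spin states (ms = ±1/2) gives 2 × 14 = 28 states.

28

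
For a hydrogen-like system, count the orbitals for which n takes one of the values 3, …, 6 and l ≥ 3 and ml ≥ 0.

Count contributing orbitals for each principal shell:
n=4 → 4; n=5 → 9; n=6 → 15.
Total orbitals: 4 + 9 + 15 = 28.

28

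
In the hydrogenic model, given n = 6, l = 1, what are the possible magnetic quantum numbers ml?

ml takes every integer from −l to +l. With l = 1 that gives the 3 values -1, 0, 1.

-1, 0, 1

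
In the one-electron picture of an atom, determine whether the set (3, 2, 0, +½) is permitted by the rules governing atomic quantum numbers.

Valid

n = 3 is a positive integer. l = 2 satisfies 0 ≤ l ≤ n−1 = 2. m_l = 0 lies in the range −l … +l (here −2 … 2). m_s = +1/2 is one of ±1/2.
All four constraints are satisfied.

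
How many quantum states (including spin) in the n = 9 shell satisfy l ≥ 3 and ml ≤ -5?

Per l-value: l=5 → 1; l=6 → 2; l=7 → 3; l=8 → 4.
Orbitals: 1 + 2 + 3 + 4 = 10. Each orbital carries two spin states, so 10 × 2 = 20 states.

20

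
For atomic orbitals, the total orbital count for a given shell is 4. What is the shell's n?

n² = 4 ⇒ n = 2.

n = 2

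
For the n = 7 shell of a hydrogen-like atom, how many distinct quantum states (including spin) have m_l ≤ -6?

2

The n = 7 shell has l = 0 through 6; check each.
Per l-value: l=6 → 1.
Orbitals: 1. Each orbital carries two spin states, so 1 × 2 = 2 states.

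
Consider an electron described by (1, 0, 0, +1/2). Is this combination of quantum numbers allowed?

Valid

n = 1 is a positive integer. l = 0 satisfies 0 ≤ l ≤ n−1 = 0. ml = 0 lies in the range −l … +l (here 0). ms = +1/2 is one of ±1/2.
All four constraints are satisfied.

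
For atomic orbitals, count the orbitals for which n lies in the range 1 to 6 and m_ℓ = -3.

6

Treat each shell separately and count matching orbitals:
n=4 → 1; n=5 → 2; n=6 → 3.
Total orbitals: 1 + 2 + 3 = 6.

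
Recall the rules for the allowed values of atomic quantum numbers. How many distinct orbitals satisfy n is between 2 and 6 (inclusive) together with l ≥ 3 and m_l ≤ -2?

16

Per-shell orbital counts meeting the constraint:
n=4 → 2; n=5 → 5; n=6 → 9.
Total orbitals: 2 + 5 + 9 = 16.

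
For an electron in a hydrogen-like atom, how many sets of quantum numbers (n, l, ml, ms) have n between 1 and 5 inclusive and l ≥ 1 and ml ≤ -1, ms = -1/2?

Count contributing orbitals for each principal shell:
n=2 → 1; n=3 → 3; n=4 → 6; n=5 → 10.
Orbitals: 1 + 3 + 6 + 10 = 20. With ms fixed to -1/2 there is one state per orbital, so 20 states.

20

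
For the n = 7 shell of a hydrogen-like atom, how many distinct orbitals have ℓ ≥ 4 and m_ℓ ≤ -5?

3

Orbitals with ℓ ≥ 4 and m_ℓ ≤ -5, by ℓ: ℓ=5 → 1; ℓ=6 → 2.
Total orbitals: 1 + 2 = 3.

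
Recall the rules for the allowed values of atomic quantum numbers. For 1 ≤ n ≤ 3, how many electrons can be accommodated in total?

Total orbitals = 1² + 2² + 3² = 14. Doubling for spin gives 28 electrons.

28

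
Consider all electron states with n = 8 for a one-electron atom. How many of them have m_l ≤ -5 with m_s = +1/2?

6

Go through l = 0, …, 7 (the values permitted for n = 8).
The (l, m_l) pairs meeting m_l ≤ -5 give: l=5 → 1; l=6 → 2; l=7 → 3.
Orbitals: 1 + 2 + 3 = 6. With m_s fixed to a single value there is one state per orbital, giving 6 states.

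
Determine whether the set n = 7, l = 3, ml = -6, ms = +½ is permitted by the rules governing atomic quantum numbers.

No

The magnetic quantum number must satisfy −l ≤ ml ≤ l. With l = 3, ml can only be -3, -2, -1, 0, 1, 2, 3, so ml = -6 is forbidden.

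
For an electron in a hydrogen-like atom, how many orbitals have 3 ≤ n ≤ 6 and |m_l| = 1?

28

Treat each shell separately and count matching orbitals:
n=3 → 4; n=4 → 6; n=5 → 8; n=6 → 10.
Total orbitals: 4 + 6 + 8 + 10 = 28.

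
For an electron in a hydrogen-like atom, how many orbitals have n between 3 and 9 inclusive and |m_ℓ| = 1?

70

Per-shell orbital counts meeting the constraint:
n=3 → 4; n=4 → 6; n=5 → 8; n=6 → 10; n=7 → 12; n=8 → 14; n=9 → 16.
Total orbitals: 4 + 6 + 8 + 10 + 12 + 14 + 16 = 70.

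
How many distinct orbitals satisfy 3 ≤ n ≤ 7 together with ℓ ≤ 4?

Count contributing orbitals for each principal shell:
n=3 → 9; n=4 → 16; n=5 → 25; n=6 → 25; n=7 → 25.
Total orbitals: 9 + 16 + 25 + 25 + 25 = 100.

100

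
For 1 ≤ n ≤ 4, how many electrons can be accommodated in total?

Total orbitals = 1² + 2² + 3² + 4² = 30. Doubling for spin gives 60 electrons.

60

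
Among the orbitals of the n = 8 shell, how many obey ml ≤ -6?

For n = 8, l ranges over 0 … 7.
The (l, ml) pairs meeting ml ≤ -6 give: l=6 → 1; l=7 → 2.
Total orbitals: 1 + 2 = 3.

3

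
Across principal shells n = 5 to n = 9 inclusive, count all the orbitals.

Shell n has n² orbitals: 5²=25 + 6²=36 + 7²=49 + 8²=64 + 9²=81 = 255 orbitals.

255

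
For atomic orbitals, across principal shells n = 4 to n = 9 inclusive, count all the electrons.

542

Shell n has n² orbitals: 4²=16 + 5²=25 + 6²=36 + 7²=49 + 8²=64 + 9²=81 = 271 orbitals.
Two spin states per orbital: 2 × 271 = 542 electrons.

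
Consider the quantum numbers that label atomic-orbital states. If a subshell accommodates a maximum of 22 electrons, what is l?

l = 5 (h)

2(2l+1) = 22 ⇒ 2l+1 = 11 ⇒ l = 5.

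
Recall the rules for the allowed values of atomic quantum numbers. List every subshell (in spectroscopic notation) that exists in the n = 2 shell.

2s, 2p

For n = 2, l runs from 0 to 1. In spectroscopic notation l = 0,1,2,… ↔ s,p,d,f,g,h,i, so the subshells are 2s, 2p.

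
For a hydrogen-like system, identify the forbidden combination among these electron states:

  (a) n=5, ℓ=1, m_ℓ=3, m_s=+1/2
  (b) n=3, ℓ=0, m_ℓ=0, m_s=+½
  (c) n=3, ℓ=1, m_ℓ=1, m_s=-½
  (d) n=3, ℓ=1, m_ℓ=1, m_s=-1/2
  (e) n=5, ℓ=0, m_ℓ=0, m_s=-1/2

(a)

(a) has |m_ℓ| = 3 > ℓ = 1, violating −ℓ ≤ m_ℓ ≤ ℓ.
The remaining sets (b), (c), (d), (e) satisfy all four rules.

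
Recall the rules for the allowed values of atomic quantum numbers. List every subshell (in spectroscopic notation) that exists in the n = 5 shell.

5s, 5p, 5d, 5f, 5g

For n = 5, l runs from 0 to 4. In spectroscopic notation l = 0,1,2,… ↔ s,p,d,f,g,h,i, so the subshells are 5s, 5p, 5d, 5f, 5g.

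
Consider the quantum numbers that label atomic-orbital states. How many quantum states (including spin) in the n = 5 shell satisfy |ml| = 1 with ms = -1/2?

The (l, ml) pairs meeting |ml| = 1 give: l=1 → 2; l=2 → 2; l=3 → 2; l=4 → 2.
Orbitals: 2 + 2 + 2 + 2 = 8. With ms fixed to a single value there is one state per orbital, giving 8 states.

8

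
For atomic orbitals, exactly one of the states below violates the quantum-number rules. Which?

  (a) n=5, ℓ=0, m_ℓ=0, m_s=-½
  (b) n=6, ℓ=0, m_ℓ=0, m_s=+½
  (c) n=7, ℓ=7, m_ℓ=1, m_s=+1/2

(c)

(c) has ℓ = 7 ≥ n = 7, violating 0 ≤ ℓ ≤ n−1.
The remaining sets (a), (b) satisfy all four rules.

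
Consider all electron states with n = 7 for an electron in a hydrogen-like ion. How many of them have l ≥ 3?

80

The (l, m_l) pairs meeting l ≥ 3 give: l=3 → 7; l=4 → 9; l=5 → 11; l=6 → 13.
Orbitals: 7 + 9 + 11 + 13 = 40. Each orbital carries two spin states, so 40 × 2 = 80 states.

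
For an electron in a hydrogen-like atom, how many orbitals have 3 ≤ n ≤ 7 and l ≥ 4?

Per-shell orbital counts meeting the constraint:
n=5 → 9; n=6 → 20; n=7 → 33.
Total orbitals: 9 + 20 + 33 = 62.

62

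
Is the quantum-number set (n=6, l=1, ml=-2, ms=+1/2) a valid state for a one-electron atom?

Not allowed

The magnetic quantum number must satisfy −l ≤ ml ≤ l. With l = 1, ml can only be -1, 0, 1, so ml = -2 is forbidden.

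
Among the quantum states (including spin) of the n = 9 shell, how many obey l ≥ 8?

The n = 9 shell has l = 0 through 8; check each.
Orbitals with l ≥ 8, by l: l=8 → 17.
Orbitals: 17. Each orbital carries two spin states, so 17 × 2 = 34 states.

34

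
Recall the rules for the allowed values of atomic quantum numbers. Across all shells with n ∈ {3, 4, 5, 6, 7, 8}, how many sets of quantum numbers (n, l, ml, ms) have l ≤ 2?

108

For each n in the range, tally the orbitals obeying l ≤ 2:
n=3 → 9; n=4 → 9; n=5 → 9; n=6 → 9; n=7 → 9; n=8 → 9.
Orbitals: 9 + 9 + 9 + 9 + 9 + 9 = 54. Including both spin states (ms = ±1/2) gives 2 × 54 = 108 states.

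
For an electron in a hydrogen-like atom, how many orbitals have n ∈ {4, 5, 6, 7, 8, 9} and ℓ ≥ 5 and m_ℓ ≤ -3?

40

Count contributing orbitals for each principal shell:
n=6 → 3; n=7 → 7; n=8 → 12; n=9 → 18.
Total orbitals: 3 + 7 + 12 + 18 = 40.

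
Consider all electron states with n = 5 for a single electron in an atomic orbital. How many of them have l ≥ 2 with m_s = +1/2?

21

Orbitals with l ≥ 2, by l: l=2 → 5; l=3 → 7; l=4 → 9.
Orbitals: 5 + 7 + 9 = 21. With m_s fixed to a single value there is one state per orbital, giving 21 states.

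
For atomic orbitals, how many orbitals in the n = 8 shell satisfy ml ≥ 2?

21

With n = 8 the allowed l are 0, 1, …, 7.
Per l-value: l=2 → 1; l=3 → 2; l=4 → 3; l=5 → 4; l=6 → 5; l=7 → 6.
Total orbitals: 1 + 2 + 3 + 4 + 5 + 6 = 21.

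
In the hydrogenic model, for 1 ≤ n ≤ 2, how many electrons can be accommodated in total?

Total orbitals = 1² + 2² = 5. Doubling for spin gives 10 electrons.

10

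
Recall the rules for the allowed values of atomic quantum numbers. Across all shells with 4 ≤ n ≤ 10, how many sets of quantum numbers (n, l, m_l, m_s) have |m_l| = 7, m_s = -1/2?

Treat each shell separately and count matching orbitals:
n=8 → 2; n=9 → 4; n=10 → 6.
Orbitals: 2 + 4 + 6 = 12. With m_s fixed to -1/2 there is one state per orbital, so 12 states.

12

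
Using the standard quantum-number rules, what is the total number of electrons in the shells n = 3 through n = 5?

100

Shell n has n² orbitals: 3²=9 + 4²=16 + 5²=25 = 50 orbitals.
Two spin states per orbital: 2 × 50 = 100 electrons.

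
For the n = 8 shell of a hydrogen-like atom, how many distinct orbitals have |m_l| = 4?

8

The n = 8 shell has l = 0 through 7; check each.
Orbitals with |m_l| = 4, by l: l=4 → 2; l=5 → 2; l=6 → 2; l=7 → 2.
Total orbitals: 2 + 2 + 2 + 2 = 8.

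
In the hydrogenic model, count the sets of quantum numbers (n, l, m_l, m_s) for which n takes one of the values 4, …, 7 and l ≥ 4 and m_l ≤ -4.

Go shell by shell, enumerating (l, m_l) with l ≥ 4 and m_l ≤ -4:
n=5 → 1; n=6 → 3; n=7 → 6.
Orbitals: 1 + 3 + 6 = 10. Including both spin states (m_s = ±1/2) gives 2 × 10 = 20 states.

20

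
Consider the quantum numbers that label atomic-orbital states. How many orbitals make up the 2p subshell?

A subshell has 2ℓ+1 orbitals; with ℓ = 1, that's 3.

3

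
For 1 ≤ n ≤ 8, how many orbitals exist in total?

204

Total orbitals = 1² + 2² + 3² + 4² + 5² + 6² + 7² + 8² = 204.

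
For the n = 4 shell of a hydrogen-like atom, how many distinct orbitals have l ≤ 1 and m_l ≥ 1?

1

Orbitals with l ≤ 1 and m_l ≥ 1, by l: l=1 → 1.
Total orbitals: 1.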